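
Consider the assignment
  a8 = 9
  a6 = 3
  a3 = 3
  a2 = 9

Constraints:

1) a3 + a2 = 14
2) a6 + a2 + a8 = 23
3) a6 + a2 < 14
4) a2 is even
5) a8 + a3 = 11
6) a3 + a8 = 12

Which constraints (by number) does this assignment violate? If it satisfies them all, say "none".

Violated: 1, 2, 4, and 5.

1) a3 + a2 = 3 + 9 = 12, not 14 — does not hold.
2) a6 + a2 + a8 = 3 + 9 + 9 = 21, not 23 — does not hold.
3) a6 + a2 = 3 + 9 = 12; 12 < 14 — holds.
4) a2 = 9 is odd — does not hold.
5) a8 + a3 = 9 + 3 = 12, not 11 — does not hold.
6) a3 + a8 = 3 + 9 = 12 — holds.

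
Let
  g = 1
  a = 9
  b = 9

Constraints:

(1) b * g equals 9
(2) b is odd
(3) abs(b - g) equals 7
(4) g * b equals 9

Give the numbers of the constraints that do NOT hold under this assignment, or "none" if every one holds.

(1) b * g = 9 * 1 = 9 — holds.
(2) b = 9 is odd — holds.
(3) abs(9 - 1) = 8, not 7 — does not hold.
(4) g * b = 1 * 9 = 9 — holds.

No — constraint 3 is not satisfied.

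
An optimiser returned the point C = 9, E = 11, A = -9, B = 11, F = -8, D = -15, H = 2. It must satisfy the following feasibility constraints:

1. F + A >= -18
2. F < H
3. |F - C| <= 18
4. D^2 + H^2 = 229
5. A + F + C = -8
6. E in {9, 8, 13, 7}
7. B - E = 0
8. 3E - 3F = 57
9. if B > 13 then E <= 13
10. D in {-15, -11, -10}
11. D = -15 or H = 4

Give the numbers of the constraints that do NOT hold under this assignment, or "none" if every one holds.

1. F + A = -8 + (-9) = -17; -17 ≥ -18 — OK.
2. F = -8, H = 2; -8 < 2 — OK.
3. |-8 - 9| = 17; 17 ≤ 18 — OK.
4. D^2 + H^2 = (-15)^2 + 2^2 = 225 + 4 = 229 — OK.
5. A + F + C = -9 + (-8) + 9 = -8 — OK.
6. E = 11 is not in {9, 8, 13, 7} — violated.
7. B - E = 11 - 11 = 0 — OK.
8. 3E - 3F = 3(11) - 3(-8) = 57 — OK.
9. B = 11, not > 13; antecedent false, conditional vacuously true — OK.
10. D = -15 is in {-15, -11, -10} — OK.
11. D = -15 = -15 (first disjunct) — OK.

The assignment fails constraint 6.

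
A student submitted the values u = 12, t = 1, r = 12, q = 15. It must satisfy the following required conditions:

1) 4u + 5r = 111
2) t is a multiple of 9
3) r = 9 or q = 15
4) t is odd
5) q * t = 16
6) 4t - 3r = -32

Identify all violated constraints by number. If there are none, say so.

1) 4u + 5r = 4(12) + 5(12) = 108, not 111 — does not hold.
2) 1 = 9*0 + 1, so 9 does not divide 1 — does not hold.
3) r = 12 ≠ 9, but q = 15 = 15 (second disjunct) — holds.
4) t = 1 is odd — holds.
5) q * t = 15 * 1 = 15, not 16 — does not hold.
6) 4t - 3r = 4(1) - 3(12) = -32 — holds.

Constraints 1, 2, 5 are violated.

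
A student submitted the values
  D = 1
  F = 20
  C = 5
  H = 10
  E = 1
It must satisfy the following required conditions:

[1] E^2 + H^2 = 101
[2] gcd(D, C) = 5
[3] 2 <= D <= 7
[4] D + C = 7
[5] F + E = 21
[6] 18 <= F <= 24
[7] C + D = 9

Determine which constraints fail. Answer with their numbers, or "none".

[1] E^2 + H^2 = 1^2 + 10^2 = 1 + 100 = 101 — OK.
[2] gcd(1, 5) = 1, not 5 — violated.
[3] D = 1 is outside [2, 7] — violated.
[4] D + C = 1 + 5 = 6, not 7 — violated.
[5] F + E = 20 + 1 = 21 — OK.
[6] F = 20 lies in [18, 24] — OK.
[7] C + D = 5 + 1 = 6, not 9 — violated.

Constraints 2, 3, 4, and 7 do not hold.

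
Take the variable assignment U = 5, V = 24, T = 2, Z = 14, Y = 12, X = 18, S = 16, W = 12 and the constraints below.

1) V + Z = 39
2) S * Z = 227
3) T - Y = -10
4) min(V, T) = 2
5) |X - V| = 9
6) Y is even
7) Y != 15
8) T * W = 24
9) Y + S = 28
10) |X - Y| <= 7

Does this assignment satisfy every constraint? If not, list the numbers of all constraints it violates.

No — constraints 1, 2, 5 are not satisfied.

1) V + Z = 24 + 14 = 38, not 39  fails
2) S * Z = 16 * 14 = 224, not 227  fails
3) T - Y = 2 - 12 = -10  holds
4) min(24, 2) = 2  holds
5) |18 - 24| = 6, not 9  fails
6) Y = 12 is even  holds
7) Y = 12, and 12 ≠ 15  holds
8) T * W = 2 * 12 = 24  holds
9) Y + S = 12 + 16 = 28  holds
10) |18 - 12| = 6; 6 ≤ 7  holds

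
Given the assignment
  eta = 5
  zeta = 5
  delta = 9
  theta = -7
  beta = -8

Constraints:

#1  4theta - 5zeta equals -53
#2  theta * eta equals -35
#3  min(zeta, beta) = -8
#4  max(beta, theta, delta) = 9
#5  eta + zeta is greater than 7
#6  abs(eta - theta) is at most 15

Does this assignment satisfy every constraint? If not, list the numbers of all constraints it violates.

#1 4theta - 5zeta = 4(-7) - 5(5) = -53  true
#2 theta * eta = -7 * 5 = -35  true
#3 min(5, -8) = -8  true
#4 max(-8, -7, 9) = 9  true
#5 eta + zeta = 5 + 5 = 10; 10 > 7  true
#6 abs(5 - (-7)) = 12; 12 ≤ 15  true

No violations.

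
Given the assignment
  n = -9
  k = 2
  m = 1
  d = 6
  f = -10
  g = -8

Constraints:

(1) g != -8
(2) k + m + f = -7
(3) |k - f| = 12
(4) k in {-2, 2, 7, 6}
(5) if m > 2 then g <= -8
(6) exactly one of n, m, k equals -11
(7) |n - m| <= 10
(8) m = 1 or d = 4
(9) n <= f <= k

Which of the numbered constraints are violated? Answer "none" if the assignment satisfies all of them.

(1) g = -8, but -8 is required to differ — violated.
(2) k + m + f = 2 + 1 + (-10) = -7 — OK.
(3) |2 - (-10)| = 12 — OK.
(4) k = 2 is in {-2, 2, 7, 6} — OK.
(5) m = 1, not > 2; antecedent false, conditional vacuously true — OK.
(6) n=-9, m=1, k=2; 0 of them equal -11, not exactly one — violated.
(7) |-9 - 1| = 10; 10 ≤ 10 — OK.
(8) m = 1 = 1 (first disjunct) — OK.
(9) values -9, -10, 2; n = -9 is not <= f = -10 — violated.

No — constraints 1, 6, and 9 are not satisfied.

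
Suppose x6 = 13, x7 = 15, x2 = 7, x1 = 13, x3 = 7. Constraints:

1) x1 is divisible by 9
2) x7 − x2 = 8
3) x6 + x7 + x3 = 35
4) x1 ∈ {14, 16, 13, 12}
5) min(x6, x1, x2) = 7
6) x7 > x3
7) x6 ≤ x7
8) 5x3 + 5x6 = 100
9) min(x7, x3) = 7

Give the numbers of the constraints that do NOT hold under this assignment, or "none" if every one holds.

1) 13 = 9×1 + 4, so 9 does not divide 13 — does not hold.
2) x7 − x2 = 15 − 7 = 8 — holds.
3) x6 + x7 + x3 = 13 + 15 + 7 = 35 — holds.
4) x1 = 13 is in {14, 16, 13, 12} — holds.
5) min(13, 13, 7) = 7 — holds.
6) x7 = 15, x3 = 7; 15 > 7 — holds.
7) x6 = 13, x7 = 15; 13 ≤ 15 — holds.
8) 5x3 + 5x6 = 5(7) + 5(13) = 100 — holds.
9) min(15, 7) = 7 — holds.

The assignment fails constraint 1.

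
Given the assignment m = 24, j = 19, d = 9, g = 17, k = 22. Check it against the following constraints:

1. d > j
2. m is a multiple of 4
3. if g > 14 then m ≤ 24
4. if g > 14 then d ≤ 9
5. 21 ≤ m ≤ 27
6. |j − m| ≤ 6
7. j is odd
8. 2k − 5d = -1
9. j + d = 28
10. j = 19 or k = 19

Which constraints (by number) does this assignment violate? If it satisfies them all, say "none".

1. d = 9, j = 19; 9 ≤ 19 (want >) — violated.
2. 24 / 4 = 6, so 4 divides 24 — satisfied.
3. g = 17 > 14, so we need m ≤ 24; m = 24 ≤ 24 — satisfied.
4. g = 17 > 14, so we need d ≤ 9; d = 9 ≤ 9 — satisfied.
5. m = 24 lies in [21, 27] — satisfied.
6. |19 − 24| = 5; 5 ≤ 6 — satisfied.
7. j = 19 is odd — satisfied.
8. 2k − 5d = 2(22) − 5(9) = -1 — satisfied.
9. j + d = 19 + 9 = 28 — satisfied.
10. j = 19 = 19 (first disjunct) — satisfied.

Constraint 1 is violated.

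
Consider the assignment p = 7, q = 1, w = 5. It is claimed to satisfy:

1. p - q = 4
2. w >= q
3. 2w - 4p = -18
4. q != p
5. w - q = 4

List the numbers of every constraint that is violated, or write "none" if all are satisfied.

1. p - q = 7 - 1 = 6, not 4  ✘
2. w = 5, q = 1; 5 ≥ 1  ✔
3. 2w - 4p = 2(5) - 4(7) = -18  ✔
4. q = 1, p = 7; distinct  ✔
5. w - q = 5 - 1 = 4  ✔

Violated: 1.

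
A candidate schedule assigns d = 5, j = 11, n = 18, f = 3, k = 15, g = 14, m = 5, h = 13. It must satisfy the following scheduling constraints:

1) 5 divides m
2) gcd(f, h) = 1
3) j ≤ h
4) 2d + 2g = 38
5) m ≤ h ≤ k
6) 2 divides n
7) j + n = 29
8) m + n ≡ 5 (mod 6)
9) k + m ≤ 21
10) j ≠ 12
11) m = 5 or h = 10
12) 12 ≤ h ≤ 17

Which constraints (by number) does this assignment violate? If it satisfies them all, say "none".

None — every constraint holds.

1) 5 / 5 = 1, so 5 divides 5 — holds.
2) gcd(3, 13) = 1 — holds.
3) j = 11, h = 13; 11 ≤ 13 — holds.
4) 2d + 2g = 2(5) + 2(14) = 38 — holds.
5) values 5 ≤ 13 ≤ 15 — holds.
6) 18 / 2 = 9, so 2 divides 18 — holds.
7) j + n = 11 + 18 = 29 — holds.
8) m + n = 23; 23 mod 6 = 5 — holds.
9) k + m = 15 + 5 = 20; 20 ≤ 21 — holds.
10) j = 11, and 11 ≠ 12 — holds.
11) m = 5 = 5 (first disjunct) — holds.
12) h = 13 lies in [12, 17] — holds.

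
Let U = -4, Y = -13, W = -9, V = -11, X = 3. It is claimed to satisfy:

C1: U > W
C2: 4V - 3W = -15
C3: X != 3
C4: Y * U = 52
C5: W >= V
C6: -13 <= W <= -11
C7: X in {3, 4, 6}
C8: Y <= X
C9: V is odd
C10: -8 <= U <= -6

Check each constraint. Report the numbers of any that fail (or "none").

C1: U = -4, W = -9; -4 > -9 — holds.
C2: 4V - 3W = 4(-11) - 3(-9) = -17, not -15 — does not hold.
C3: X = 3, but 3 is required to differ — does not hold.
C4: Y * U = -13 * (-4) = 52 — holds.
C5: W = -9, V = -11; -9 ≥ -11 — holds.
C6: W = -9 is outside [-13, -11] — does not hold.
C7: X = 3 is in {3, 4, 6} — holds.
C8: Y = -13, X = 3; -13 ≤ 3 — holds.
C9: V = -11 is odd — holds.
C10: U = -4 is outside [-8, -6] — does not hold.

Violated: 2, 3, 6, and 10.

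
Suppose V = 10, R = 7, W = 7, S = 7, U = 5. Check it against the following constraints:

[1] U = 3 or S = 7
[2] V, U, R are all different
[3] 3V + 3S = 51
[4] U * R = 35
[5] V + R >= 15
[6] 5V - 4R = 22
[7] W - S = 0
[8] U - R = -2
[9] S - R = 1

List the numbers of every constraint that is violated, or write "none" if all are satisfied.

Constraint 9 does not hold.

[1] U = 5 ≠ 3, but S = 7 = 7 (second disjunct)  ✓
[2] values 10, 5, 7 are pairwise distinct  ✓
[3] 3V + 3S = 3(10) + 3(7) = 51  ✓
[4] U * R = 5 * 7 = 35  ✓
[5] V + R = 10 + 7 = 17; 17 ≥ 15  ✓
[6] 5V - 4R = 5(10) - 4(7) = 22  ✓
[7] W - S = 7 - 7 = 0  ✓
[8] U - R = 5 - 7 = -2  ✓
[9] S - R = 7 - 7 = 0, not 1  ✗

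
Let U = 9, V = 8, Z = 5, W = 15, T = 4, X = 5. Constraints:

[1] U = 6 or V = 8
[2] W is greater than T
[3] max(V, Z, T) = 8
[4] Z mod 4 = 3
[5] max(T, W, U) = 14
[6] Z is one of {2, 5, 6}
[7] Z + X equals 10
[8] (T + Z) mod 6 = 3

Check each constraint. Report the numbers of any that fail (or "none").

[1] U = 9 ≠ 6, but V = 8 = 8 (second disjunct) — satisfied.
[2] W = 15, T = 4; 15 > 4 — satisfied.
[3] max(8, 5, 4) = 8 — satisfied.
[4] 5 mod 4 = 1, not 3 — violated.
[5] max(4, 15, 9) = 15, not 14 — violated.
[6] Z = 5 is in {2, 5, 6} — satisfied.
[7] Z + X = 5 + 5 = 10 — satisfied.
[8] T + Z = 9; 9 mod 6 = 3 — satisfied.

Violated: 4 and 5.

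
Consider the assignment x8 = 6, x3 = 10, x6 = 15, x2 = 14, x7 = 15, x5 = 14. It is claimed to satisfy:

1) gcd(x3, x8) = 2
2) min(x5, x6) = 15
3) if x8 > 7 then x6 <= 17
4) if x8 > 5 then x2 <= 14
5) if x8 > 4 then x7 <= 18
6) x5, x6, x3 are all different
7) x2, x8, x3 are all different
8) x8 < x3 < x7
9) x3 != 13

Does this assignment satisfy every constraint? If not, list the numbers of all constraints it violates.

1) gcd(10, 6) = 2 — holds.
2) min(14, 15) = 14, not 15 — does not hold.
3) x8 = 6, not > 7; antecedent false, conditional vacuously true — holds.
4) x8 = 6 > 5, so we need x2 ≤ 14; x2 = 14 ≤ 14 — holds.
5) x8 = 6 > 4, so we need x7 ≤ 18; x7 = 15 ≤ 18 — holds.
6) values 14, 15, 10 are pairwise distinct — holds.
7) values 14, 6, 10 are pairwise distinct — holds.
8) values 6 < 10 < 15 — holds.
9) x3 = 10, and 10 ≠ 13 — holds.

The assignment fails constraint 2.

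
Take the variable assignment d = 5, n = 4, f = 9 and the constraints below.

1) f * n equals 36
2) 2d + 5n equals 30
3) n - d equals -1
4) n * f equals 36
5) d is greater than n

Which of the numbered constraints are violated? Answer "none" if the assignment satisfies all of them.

1) f * n = 9 * 4 = 36  yes
2) 2d + 5n = 2(5) + 5(4) = 30  yes
3) n - d = 4 - 5 = -1  yes
4) n * f = 4 * 9 = 36  yes
5) d = 5, n = 4; 5 > 4  yes

All constraints are satisfied.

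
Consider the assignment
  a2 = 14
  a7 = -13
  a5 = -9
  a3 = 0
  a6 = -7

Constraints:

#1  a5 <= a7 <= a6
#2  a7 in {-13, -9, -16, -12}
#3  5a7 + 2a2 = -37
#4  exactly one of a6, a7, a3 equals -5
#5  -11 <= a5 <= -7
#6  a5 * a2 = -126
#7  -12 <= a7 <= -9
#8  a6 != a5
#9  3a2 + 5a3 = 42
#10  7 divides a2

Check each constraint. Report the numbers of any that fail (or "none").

Constraints 1, 4, and 7 do not hold.

#1 values -9, -13, -7; a5 = -9 is not <= a7 = -13  ✗
#2 a7 = -13 is in {-13, -9, -16, -12}  ✓
#3 5a7 + 2a2 = 5(-13) + 2(14) = -37  ✓
#4 a6=-7, a7=-13, a3=0; 0 of them equal -5, not exactly one  ✗
#5 a5 = -9 lies in [-11, -7]  ✓
#6 a5 * a2 = -9 * 14 = -126  ✓
#7 a7 = -13 is outside [-12, -9]  ✗
#8 a6 = -7, a5 = -9; distinct  ✓
#9 3a2 + 5a3 = 3(14) + 5(0) = 42  ✓
#10 14 / 7 = 2, so 7 divides 14  ✓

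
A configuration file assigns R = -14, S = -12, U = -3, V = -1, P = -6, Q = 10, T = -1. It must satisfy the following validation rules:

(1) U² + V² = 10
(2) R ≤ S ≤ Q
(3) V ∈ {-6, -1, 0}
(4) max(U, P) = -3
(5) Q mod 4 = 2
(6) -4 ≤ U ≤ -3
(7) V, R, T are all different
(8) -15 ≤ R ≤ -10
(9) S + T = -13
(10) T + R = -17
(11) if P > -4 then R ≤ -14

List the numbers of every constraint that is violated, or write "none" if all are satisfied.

(1) U² + V² = (-3)² + (-1)² = 9 + 1 = 10 — satisfied.
(2) values -14 ≤ -12 ≤ 10 — satisfied.
(3) V = -1 is in {-6, -1, 0} — satisfied.
(4) max(-3, -6) = -3 — satisfied.
(5) 10 mod 4 = 2 — satisfied.
(6) U = -3 lies in [-4, -3] — satisfied.
(7) V = T = -1, not all different — violated.
(8) R = -14 lies in [-15, -10] — satisfied.
(9) S + T = -12 + (-1) = -13 — satisfied.
(10) T + R = -1 + (-14) = -15, not -17 — violated.
(11) P = -6, not > -4; antecedent false, conditional vacuously true — satisfied.

Constraints 7, 10 are violated.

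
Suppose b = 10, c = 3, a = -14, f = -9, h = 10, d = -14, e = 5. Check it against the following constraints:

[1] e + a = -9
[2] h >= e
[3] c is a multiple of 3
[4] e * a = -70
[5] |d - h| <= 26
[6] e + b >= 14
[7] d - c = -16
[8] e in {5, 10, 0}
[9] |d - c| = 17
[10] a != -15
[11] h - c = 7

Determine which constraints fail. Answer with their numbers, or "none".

[1] e + a = 5 + (-14) = -9 — satisfied.
[2] h = 10, e = 5; 10 ≥ 5 — satisfied.
[3] 3 / 3 = 1, so 3 divides 3 — satisfied.
[4] e * a = 5 * (-14) = -70 — satisfied.
[5] |-14 - 10| = 24; 24 ≤ 26 — satisfied.
[6] e + b = 5 + 10 = 15; 15 ≥ 14 — satisfied.
[7] d - c = -14 - 3 = -17, not -16 — violated.
[8] e = 5 is in {5, 10, 0} — satisfied.
[9] |-14 - 3| = 17 — satisfied.
[10] a = -14, and -14 ≠ -15 — satisfied.
[11] h - c = 10 - 3 = 7 — satisfied.

No — constraint 7 is not satisfied.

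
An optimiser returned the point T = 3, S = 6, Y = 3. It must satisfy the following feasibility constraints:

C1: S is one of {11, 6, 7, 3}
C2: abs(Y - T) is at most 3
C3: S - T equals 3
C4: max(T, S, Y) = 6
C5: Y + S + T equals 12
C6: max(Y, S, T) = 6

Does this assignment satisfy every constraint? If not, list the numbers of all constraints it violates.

The assignment satisfies every constraint.

C1: S = 6 is in {11, 6, 7, 3}  OK
C2: abs(3 - 3) = 0; 0 ≤ 3  OK
C3: S - T = 6 - 3 = 3  OK
C4: max(3, 6, 3) = 6  OK
C5: Y + S + T = 3 + 6 + 3 = 12  OK
C6: max(3, 6, 3) = 6  OK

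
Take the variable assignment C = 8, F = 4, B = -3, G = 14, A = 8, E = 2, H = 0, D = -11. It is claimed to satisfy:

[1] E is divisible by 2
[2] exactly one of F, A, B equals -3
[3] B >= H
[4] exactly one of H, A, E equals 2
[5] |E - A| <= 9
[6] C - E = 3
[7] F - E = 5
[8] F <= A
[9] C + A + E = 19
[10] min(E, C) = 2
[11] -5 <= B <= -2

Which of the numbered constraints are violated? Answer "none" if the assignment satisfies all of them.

Violated: 3, 6, 7, 9.

[1] 2 / 2 = 1, so 2 divides 2 — holds.
[2] F=4, A=8, B=-3; 1 of them equals -3 — holds.
[3] B = -3, H = 0; -3 < 0 (want ≥) — fails.
[4] H=0, A=8, E=2; 1 of them equals 2 — holds.
[5] |2 - 8| = 6; 6 ≤ 9 — holds.
[6] C - E = 8 - 2 = 6, not 3 — fails.
[7] F - E = 4 - 2 = 2, not 5 — fails.
[8] F = 4, A = 8; 4 ≤ 8 — holds.
[9] C + A + E = 8 + 8 + 2 = 18, not 19 — fails.
[10] min(2, 8) = 2 — holds.
[11] B = -3 lies in [-5, -2] — holds.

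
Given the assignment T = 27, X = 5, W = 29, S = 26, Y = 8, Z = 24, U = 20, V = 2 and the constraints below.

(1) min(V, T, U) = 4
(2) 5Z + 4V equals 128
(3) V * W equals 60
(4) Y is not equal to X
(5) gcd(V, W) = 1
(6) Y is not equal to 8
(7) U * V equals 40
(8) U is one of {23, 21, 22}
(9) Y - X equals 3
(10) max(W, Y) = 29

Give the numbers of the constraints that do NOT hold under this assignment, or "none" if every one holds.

(1) min(2, 27, 20) = 2, not 4  fails
(2) 5Z + 4V = 5(24) + 4(2) = 128  holds
(3) V * W = 2 * 29 = 58, not 60  fails
(4) Y = 8, X = 5; distinct  holds
(5) gcd(2, 29) = 1  holds
(6) Y = 8, but 8 is required to differ  fails
(7) U * V = 20 * 2 = 40  holds
(8) U = 20 is not in {23, 21, 22}  fails
(9) Y - X = 8 - 5 = 3  holds
(10) max(29, 8) = 29  holds

No — constraints 1, 3, 6, 8 are not satisfied.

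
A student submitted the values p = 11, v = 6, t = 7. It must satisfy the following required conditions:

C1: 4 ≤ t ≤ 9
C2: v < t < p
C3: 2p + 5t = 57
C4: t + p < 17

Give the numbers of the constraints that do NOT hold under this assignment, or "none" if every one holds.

Constraint 4 does not hold.

C1: t = 7 lies in [4, 9] — holds.
C2: values 6 < 7 < 11 — holds.
C3: 2p + 5t = 2(11) + 5(7) = 57 — holds.
C4: t + p = 7 + 11 = 18; 18 ≥ 17, bound 17 not met — fails.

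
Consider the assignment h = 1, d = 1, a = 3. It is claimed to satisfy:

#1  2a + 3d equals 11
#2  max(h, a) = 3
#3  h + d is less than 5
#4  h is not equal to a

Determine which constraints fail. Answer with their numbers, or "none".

No — constraint 1 is not satisfied.

#1 2a + 3d = 2(3) + 3(1) = 9, not 11 — violated.
#2 max(1, 3) = 3 — OK.
#3 h + d = 1 + 1 = 2; 2 < 5 — OK.
#4 h = 1, a = 3; distinct — OK.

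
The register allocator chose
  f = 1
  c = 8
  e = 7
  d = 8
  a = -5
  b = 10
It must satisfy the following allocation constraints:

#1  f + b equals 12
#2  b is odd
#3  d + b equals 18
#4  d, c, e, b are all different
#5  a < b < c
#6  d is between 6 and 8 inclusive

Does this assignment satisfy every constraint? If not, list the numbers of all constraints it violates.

#1 f + b = 1 + 10 = 11, not 12  ✘
#2 b = 10 is even  ✘
#3 d + b = 8 + 10 = 18  ✔
#4 d = c = 8, not all different  ✘
#5 values -5, 10, 8; b = 10 is not < c = 8  ✘
#6 d = 8 lies in [6, 8]  ✔

The assignment fails constraints 1, 2, 4, and 5.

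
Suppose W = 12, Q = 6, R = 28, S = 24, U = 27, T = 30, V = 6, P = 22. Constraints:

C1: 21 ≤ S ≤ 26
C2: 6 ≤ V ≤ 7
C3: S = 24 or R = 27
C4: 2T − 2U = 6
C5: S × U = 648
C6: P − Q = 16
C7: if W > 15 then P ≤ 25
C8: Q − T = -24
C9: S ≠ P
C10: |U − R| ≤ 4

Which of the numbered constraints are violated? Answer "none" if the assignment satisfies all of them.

C1: S = 24 lies in [21, 26]  true
C2: V = 6 lies in [6, 7]  true
C3: S = 24 = 24 (first disjunct)  true
C4: 2T − 2U = 2(30) − 2(27) = 6  true
C5: S × U = 24 × 27 = 648  true
C6: P − Q = 22 − 6 = 16  true
C7: W = 12, not > 15; antecedent false, conditional vacuously true  true
C8: Q − T = 6 − 30 = -24  true
C9: S = 24, P = 22; distinct  true
C10: |27 − 28| = 1; 1 ≤ 4  true

None — every constraint holds.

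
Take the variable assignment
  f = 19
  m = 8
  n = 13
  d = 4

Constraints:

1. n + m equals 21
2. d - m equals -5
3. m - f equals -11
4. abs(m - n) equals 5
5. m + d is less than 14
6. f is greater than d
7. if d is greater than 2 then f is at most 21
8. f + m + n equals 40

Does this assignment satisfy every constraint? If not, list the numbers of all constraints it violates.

1. n + m = 13 + 8 = 21 — holds.
2. d - m = 4 - 8 = -4, not -5 — fails.
3. m - f = 8 - 19 = -11 — holds.
4. abs(8 - 13) = 5 — holds.
5. m + d = 8 + 4 = 12; 12 < 14 — holds.
6. f = 19, d = 4; 19 > 4 — holds.
7. d = 4 > 2, so we need f ≤ 21; f = 19 ≤ 21 — holds.
8. f + m + n = 19 + 8 + 13 = 40 — holds.

Constraint 2 is violated.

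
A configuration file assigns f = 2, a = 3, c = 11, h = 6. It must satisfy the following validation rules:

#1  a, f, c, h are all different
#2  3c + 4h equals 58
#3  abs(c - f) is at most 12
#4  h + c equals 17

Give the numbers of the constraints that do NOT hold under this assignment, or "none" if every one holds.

#1 values 3, 2, 11, 6 are pairwise distinct  ✓
#2 3c + 4h = 3(11) + 4(6) = 57, not 58  ✗
#3 abs(11 - 2) = 9; 9 ≤ 12  ✓
#4 h + c = 6 + 11 = 17  ✓

Violated: 2.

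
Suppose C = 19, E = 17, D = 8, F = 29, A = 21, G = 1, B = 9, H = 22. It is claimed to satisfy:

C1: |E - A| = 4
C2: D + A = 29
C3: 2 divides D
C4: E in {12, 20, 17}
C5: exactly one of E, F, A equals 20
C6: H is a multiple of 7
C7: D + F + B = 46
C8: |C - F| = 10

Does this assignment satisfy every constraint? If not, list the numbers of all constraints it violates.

Constraints 5, 6 do not hold.

C1: |17 - 21| = 4 — holds.
C2: D + A = 8 + 21 = 29 — holds.
C3: 8 / 2 = 4, so 2 divides 8 — holds.
C4: E = 17 is in {12, 20, 17} — holds.
C5: E=17, F=29, A=21; 0 of them equal 20, not exactly one — does not hold.
C6: 22 = 7*3 + 1, so 7 does not divide 22 — does not hold.
C7: D + F + B = 8 + 29 + 9 = 46 — holds.
C8: |19 - 29| = 10 — holds.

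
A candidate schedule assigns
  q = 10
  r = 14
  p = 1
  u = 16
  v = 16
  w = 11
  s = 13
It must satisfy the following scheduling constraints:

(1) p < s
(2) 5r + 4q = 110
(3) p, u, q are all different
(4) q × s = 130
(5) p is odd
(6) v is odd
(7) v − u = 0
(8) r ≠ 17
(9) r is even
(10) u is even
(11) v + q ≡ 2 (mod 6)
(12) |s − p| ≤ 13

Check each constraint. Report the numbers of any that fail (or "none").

Constraint 6 is violated.

(1) p = 1, s = 13; 1 < 13 — OK.
(2) 5r + 4q = 5(14) + 4(10) = 110 — OK.
(3) values 1, 16, 10 are pairwise distinct — OK.
(4) q × s = 10 × 13 = 130 — OK.
(5) p = 1 is odd — OK.
(6) v = 16 is even — violated.
(7) v − u = 16 − 16 = 0 — OK.
(8) r = 14, and 14 ≠ 17 — OK.
(9) r = 14 is even — OK.
(10) u = 16 is even — OK.
(11) v + q = 26; 26 mod 6 = 2 — OK.
(12) |13 − 1| = 12; 12 ≤ 13 — OK.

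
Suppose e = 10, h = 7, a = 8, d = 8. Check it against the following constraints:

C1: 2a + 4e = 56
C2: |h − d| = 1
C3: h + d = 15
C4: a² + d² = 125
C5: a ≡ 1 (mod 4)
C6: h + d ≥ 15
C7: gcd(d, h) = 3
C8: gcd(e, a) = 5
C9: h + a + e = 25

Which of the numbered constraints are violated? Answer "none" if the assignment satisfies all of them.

Violated: 4, 5, 7, and 8.

C1: 2a + 4e = 2(8) + 4(10) = 56 — holds.
C2: |7 − 8| = 1 — holds.
C3: h + d = 7 + 8 = 15 — holds.
C4: a² + d² = 8² + 8² = 64 + 64 = 128, not 125 — fails.
C5: 8 mod 4 = 0, not 1 — fails.
C6: h + d = 7 + 8 = 15; 15 ≥ 15 — holds.
C7: gcd(8, 7) = 1, not 3 — fails.
C8: gcd(10, 8) = 2, not 5 — fails.
C9: h + a + e = 7 + 8 + 10 = 25 — holds.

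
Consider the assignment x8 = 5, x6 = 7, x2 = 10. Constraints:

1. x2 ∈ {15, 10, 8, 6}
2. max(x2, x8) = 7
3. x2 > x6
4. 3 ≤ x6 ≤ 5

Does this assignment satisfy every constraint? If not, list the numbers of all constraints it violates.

The assignment fails constraints 2, 4.

1. x2 = 10 is in {15, 10, 8, 6} — holds.
2. max(10, 5) = 10, not 7 — fails.
3. x2 = 10, x6 = 7; 10 > 7 — holds.
4. x6 = 7 is outside [3, 5] — fails.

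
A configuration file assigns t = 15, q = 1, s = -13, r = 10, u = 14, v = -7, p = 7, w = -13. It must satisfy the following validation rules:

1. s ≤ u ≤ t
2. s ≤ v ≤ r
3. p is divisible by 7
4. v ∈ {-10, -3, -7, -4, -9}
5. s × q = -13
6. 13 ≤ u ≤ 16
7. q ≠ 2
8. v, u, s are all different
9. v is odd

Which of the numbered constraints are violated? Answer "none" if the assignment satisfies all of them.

1. values -13 ≤ 14 ≤ 15  ✓
2. values -13 ≤ -7 ≤ 10  ✓
3. 7 / 7 = 1, so 7 divides 7  ✓
4. v = -7 is in {-10, -3, -7, -4, -9}  ✓
5. s × q = -13 × 1 = -13  ✓
6. u = 14 lies in [13, 16]  ✓
7. q = 1, and 1 ≠ 2  ✓
8. values -7, 14, -13 are pairwise distinct  ✓
9. v = -7 is odd  ✓

None — every constraint holds.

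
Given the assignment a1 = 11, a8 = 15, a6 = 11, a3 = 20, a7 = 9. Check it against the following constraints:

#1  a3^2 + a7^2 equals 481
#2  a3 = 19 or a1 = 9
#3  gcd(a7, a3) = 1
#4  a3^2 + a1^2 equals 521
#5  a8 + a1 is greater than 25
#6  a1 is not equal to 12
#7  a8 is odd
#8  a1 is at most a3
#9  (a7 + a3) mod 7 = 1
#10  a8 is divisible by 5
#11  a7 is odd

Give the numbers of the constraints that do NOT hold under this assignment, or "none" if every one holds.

#1 a3^2 + a7^2 = 20^2 + 9^2 = 400 + 81 = 481  true
#2 a3 = 20 ≠ 19 and a1 = 11 ≠ 9; both disjuncts false  false
#3 gcd(9, 20) = 1  true
#4 a3^2 + a1^2 = 20^2 + 11^2 = 400 + 121 = 521  true
#5 a8 + a1 = 15 + 11 = 26; 26 > 25  true
#6 a1 = 11, and 11 ≠ 12  true
#7 a8 = 15 is odd  true
#8 a1 = 11, a3 = 20; 11 ≤ 20  true
#9 a7 + a3 = 29; 29 mod 7 = 1  true
#10 15 / 5 = 3, so 5 divides 15  true
#11 a7 = 9 is odd  true

No — constraint 2 is not satisfied.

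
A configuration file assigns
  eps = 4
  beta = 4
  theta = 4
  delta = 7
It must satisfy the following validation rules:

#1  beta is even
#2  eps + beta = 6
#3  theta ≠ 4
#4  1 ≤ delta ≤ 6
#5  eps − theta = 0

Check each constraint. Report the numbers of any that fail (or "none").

#1 beta = 4 is even  holds
#2 eps + beta = 4 + 4 = 8, not 6  fails
#3 theta = 4, but 4 is required to differ  fails
#4 delta = 7 is outside [1, 6]  fails
#5 eps − theta = 4 − 4 = 0  holds

No — constraints 2, 3, and 4 are not satisfied.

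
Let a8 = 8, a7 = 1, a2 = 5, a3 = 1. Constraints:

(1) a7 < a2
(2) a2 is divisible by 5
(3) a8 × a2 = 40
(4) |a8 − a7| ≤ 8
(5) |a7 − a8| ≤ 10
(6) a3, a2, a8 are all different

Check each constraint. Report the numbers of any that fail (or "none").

(1) a7 = 1, a2 = 5; 1 < 5  ✓
(2) 5 / 5 = 1, so 5 divides 5  ✓
(3) a8 × a2 = 8 × 5 = 40  ✓
(4) |8 − 1| = 7; 7 ≤ 8  ✓
(5) |1 − 8| = 7; 7 ≤ 10  ✓
(6) values 1, 5, 8 are pairwise distinct  ✓

None — every constraint holds.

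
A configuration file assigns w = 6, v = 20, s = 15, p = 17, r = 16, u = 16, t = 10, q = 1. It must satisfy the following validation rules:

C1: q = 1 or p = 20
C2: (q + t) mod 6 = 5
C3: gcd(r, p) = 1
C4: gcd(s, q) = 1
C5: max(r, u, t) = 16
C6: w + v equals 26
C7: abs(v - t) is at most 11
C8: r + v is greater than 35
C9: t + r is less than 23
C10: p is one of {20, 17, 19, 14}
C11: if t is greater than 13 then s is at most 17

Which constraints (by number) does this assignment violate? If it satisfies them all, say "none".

C1: q = 1 = 1 (first disjunct) — holds.
C2: q + t = 11; 11 mod 6 = 5 — holds.
C3: gcd(16, 17) = 1 — holds.
C4: gcd(15, 1) = 1 — holds.
C5: max(16, 16, 10) = 16 — holds.
C6: w + v = 6 + 20 = 26 — holds.
C7: abs(20 - 10) = 10; 10 ≤ 11 — holds.
C8: r + v = 16 + 20 = 36; 36 > 35 — holds.
C9: t + r = 10 + 16 = 26; 26 ≥ 23, bound 23 not met — does not hold.
C10: p = 17 is in {20, 17, 19, 14} — holds.
C11: t = 10, not > 13; antecedent false, conditional vacuously true — holds.

No — constraint 9 is not satisfied.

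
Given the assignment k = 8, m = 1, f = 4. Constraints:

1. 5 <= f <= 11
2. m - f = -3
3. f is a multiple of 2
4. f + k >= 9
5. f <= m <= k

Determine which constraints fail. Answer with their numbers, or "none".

Constraints 1 and 5 are violated.

1. f = 4 is outside [5, 11] — violated.
2. m - f = 1 - 4 = -3 — satisfied.
3. 4 / 2 = 2, so 2 divides 4 — satisfied.
4. f + k = 4 + 8 = 12; 12 ≥ 9 — satisfied.
5. values 4, 1, 8; f = 4 is not <= m = 1 — violated.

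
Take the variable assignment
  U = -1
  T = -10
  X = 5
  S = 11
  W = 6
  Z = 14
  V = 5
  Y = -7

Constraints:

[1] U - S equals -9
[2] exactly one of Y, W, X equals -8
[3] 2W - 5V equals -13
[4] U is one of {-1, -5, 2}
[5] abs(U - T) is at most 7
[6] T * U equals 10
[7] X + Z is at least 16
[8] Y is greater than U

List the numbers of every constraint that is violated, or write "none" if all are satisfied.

Constraints 1, 2, 5, and 8 do not hold.

[1] U - S = -1 - 11 = -12, not -9 — fails.
[2] Y=-7, W=6, X=5; 0 of them equal -8, not exactly one — fails.
[3] 2W - 5V = 2(6) - 5(5) = -13 — holds.
[4] U = -1 is in {-1, -5, 2} — holds.
[5] abs(-1 - (-10)) = 9; 9 > 7, exceeds bound 7 — fails.
[6] T * U = -10 * (-1) = 10 — holds.
[7] X + Z = 5 + 14 = 19; 19 ≥ 16 — holds.
[8] Y = -7, U = -1; -7 ≤ -1 (want >) — fails.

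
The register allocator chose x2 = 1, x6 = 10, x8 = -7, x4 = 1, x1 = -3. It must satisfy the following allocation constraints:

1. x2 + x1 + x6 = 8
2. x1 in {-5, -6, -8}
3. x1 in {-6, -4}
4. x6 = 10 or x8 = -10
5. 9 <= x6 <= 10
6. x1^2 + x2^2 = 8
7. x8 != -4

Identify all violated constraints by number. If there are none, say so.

Constraints 2, 3, and 6 are violated.

1. x2 + x1 + x6 = 1 + (-3) + 10 = 8 — holds.
2. x1 = -3 is not in {-5, -6, -8} — fails.
3. x1 = -3 is not in {-6, -4} — fails.
4. x6 = 10 = 10 (first disjunct) — holds.
5. x6 = 10 lies in [9, 10] — holds.
6. x1^2 + x2^2 = (-3)^2 + 1^2 = 9 + 1 = 10, not 8 — fails.
7. x8 = -7, and -7 ≠ -4 — holds.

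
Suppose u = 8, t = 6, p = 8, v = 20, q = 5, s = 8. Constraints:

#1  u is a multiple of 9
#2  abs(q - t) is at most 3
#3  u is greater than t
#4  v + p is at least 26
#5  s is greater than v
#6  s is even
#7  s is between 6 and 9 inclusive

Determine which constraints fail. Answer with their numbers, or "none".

The assignment fails constraints 1 and 5.

#1 8 = 9*0 + 8, so 9 does not divide 8  ✘
#2 abs(5 - 6) = 1; 1 ≤ 3  ✔
#3 u = 8, t = 6; 8 > 6  ✔
#4 v + p = 20 + 8 = 28; 28 ≥ 26  ✔
#5 s = 8, v = 20; 8 ≤ 20 (want >)  ✘
#6 s = 8 is even  ✔
#7 s = 8 lies in [6, 9]  ✔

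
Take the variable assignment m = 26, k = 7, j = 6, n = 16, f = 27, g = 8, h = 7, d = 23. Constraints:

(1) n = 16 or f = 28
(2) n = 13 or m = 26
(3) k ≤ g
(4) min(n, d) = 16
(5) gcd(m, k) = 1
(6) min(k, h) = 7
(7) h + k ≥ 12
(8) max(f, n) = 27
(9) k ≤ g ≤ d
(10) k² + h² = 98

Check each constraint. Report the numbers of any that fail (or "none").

(1) n = 16 = 16 (first disjunct)  ✓
(2) n = 16 ≠ 13, but m = 26 = 26 (second disjunct)  ✓
(3) k = 7, g = 8; 7 ≤ 8  ✓
(4) min(16, 23) = 16  ✓
(5) gcd(26, 7) = 1  ✓
(6) min(7, 7) = 7  ✓
(7) h + k = 7 + 7 = 14; 14 ≥ 12  ✓
(8) max(27, 16) = 27  ✓
(9) values 7 ≤ 8 ≤ 23  ✓
(10) k² + h² = 7² + 7² = 49 + 49 = 98  ✓

None — every constraint holds.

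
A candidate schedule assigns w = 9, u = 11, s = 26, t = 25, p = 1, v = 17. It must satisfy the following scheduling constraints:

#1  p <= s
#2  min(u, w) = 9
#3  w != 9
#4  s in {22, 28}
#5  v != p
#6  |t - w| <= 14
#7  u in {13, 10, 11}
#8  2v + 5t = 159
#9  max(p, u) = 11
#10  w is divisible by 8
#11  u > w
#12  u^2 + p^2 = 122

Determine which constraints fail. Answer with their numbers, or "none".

#1 p = 1, s = 26; 1 ≤ 26 — OK.
#2 min(11, 9) = 9 — OK.
#3 w = 9, but 9 is required to differ — violated.
#4 s = 26 is not in {22, 28} — violated.
#5 v = 17, p = 1; distinct — OK.
#6 |25 - 9| = 16; 16 > 14, exceeds bound 14 — violated.
#7 u = 11 is in {13, 10, 11} — OK.
#8 2v + 5t = 2(17) + 5(25) = 159 — OK.
#9 max(1, 11) = 11 — OK.
#10 9 = 8*1 + 1, so 8 does not divide 9 — violated.
#11 u = 11, w = 9; 11 > 9 — OK.
#12 u^2 + p^2 = 11^2 + 1^2 = 121 + 1 = 122 — OK.

Violated: 3, 4, 6, 10.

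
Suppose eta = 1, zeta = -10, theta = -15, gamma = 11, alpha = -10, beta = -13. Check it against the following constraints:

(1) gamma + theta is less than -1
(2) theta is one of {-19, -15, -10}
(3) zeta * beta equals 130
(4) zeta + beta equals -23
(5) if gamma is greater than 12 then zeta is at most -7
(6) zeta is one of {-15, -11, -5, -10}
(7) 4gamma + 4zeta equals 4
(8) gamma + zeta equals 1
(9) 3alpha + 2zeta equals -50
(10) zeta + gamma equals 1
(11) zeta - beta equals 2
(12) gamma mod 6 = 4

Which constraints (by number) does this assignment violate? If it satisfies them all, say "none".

Constraints 11 and 12 do not hold.

(1) gamma + theta = 11 + (-15) = -4; -4 < -1 — holds.
(2) theta = -15 is in {-19, -15, -10} — holds.
(3) zeta * beta = -10 * (-13) = 130 — holds.
(4) zeta + beta = -10 + (-13) = -23 — holds.
(5) gamma = 11, not > 12; antecedent false, conditional vacuously true — holds.
(6) zeta = -10 is in {-15, -11, -5, -10} — holds.
(7) 4gamma + 4zeta = 4(11) + 4(-10) = 4 — holds.
(8) gamma + zeta = 11 + (-10) = 1 — holds.
(9) 3alpha + 2zeta = 3(-10) + 2(-10) = -50 — holds.
(10) zeta + gamma = -10 + 11 = 1 — holds.
(11) zeta - beta = -10 - (-13) = 3, not 2 — fails.
(12) 11 mod 6 = 5, not 4 — fails.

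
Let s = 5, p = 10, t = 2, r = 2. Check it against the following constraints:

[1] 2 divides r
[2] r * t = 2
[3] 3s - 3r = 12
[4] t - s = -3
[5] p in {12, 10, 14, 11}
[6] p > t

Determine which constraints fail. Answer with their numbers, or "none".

Violated: 2 and 3.

[1] 2 / 2 = 1, so 2 divides 2 — satisfied.
[2] r * t = 2 * 2 = 4, not 2 — violated.
[3] 3s - 3r = 3(5) - 3(2) = 9, not 12 — violated.
[4] t - s = 2 - 5 = -3 — satisfied.
[5] p = 10 is in {12, 10, 14, 11} — satisfied.
[6] p = 10, t = 2; 10 > 2 — satisfied.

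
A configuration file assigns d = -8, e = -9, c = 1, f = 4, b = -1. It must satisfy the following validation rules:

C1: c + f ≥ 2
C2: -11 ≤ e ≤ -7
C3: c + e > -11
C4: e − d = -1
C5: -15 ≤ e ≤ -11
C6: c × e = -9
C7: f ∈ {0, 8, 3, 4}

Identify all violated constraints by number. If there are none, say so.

Constraint 5 does not hold.

C1: c + f = 1 + 4 = 5; 5 ≥ 2 — satisfied.
C2: e = -9 lies in [-11, -7] — satisfied.
C3: c + e = 1 + (-9) = -8; -8 > -11 — satisfied.
C4: e − d = -9 − (-8) = -1 — satisfied.
C5: e = -9 is outside [-15, -11] — violated.
C6: c × e = 1 × (-9) = -9 — satisfied.
C7: f = 4 is in {0, 8, 3, 4} — satisfied.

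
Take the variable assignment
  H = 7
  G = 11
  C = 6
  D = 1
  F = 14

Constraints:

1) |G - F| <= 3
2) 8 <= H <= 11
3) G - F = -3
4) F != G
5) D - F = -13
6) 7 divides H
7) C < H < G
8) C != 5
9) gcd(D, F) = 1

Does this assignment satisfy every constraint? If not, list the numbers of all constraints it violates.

Constraint 2 is violated.

1) |11 - 14| = 3; 3 ≤ 3 — satisfied.
2) H = 7 is outside [8, 11] — violated.
3) G - F = 11 - 14 = -3 — satisfied.
4) F = 14, G = 11; distinct — satisfied.
5) D - F = 1 - 14 = -13 — satisfied.
6) 7 / 7 = 1, so 7 divides 7 — satisfied.
7) values 6 < 7 < 11 — satisfied.
8) C = 6, and 6 ≠ 5 — satisfied.
9) gcd(1, 14) = 1 — satisfied.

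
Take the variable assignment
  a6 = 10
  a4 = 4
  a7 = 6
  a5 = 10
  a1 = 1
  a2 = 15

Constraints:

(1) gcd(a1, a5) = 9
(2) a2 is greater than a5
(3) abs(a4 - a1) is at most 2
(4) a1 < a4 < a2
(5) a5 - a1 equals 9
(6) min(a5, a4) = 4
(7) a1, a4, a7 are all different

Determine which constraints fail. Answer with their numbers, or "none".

Constraints 1, 3 do not hold.

(1) gcd(1, 10) = 1, not 9  no
(2) a2 = 15, a5 = 10; 15 > 10  yes
(3) abs(4 - 1) = 3; 3 > 2, exceeds bound 2  no
(4) values 1 < 4 < 15  yes
(5) a5 - a1 = 10 - 1 = 9  yes
(6) min(10, 4) = 4  yes
(7) values 1, 4, 6 are pairwise distinct  yes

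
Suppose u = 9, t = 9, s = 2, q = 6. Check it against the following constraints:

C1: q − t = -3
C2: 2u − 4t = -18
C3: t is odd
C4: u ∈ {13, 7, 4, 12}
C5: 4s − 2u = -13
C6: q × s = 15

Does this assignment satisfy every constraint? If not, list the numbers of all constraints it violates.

C1: q − t = 6 − 9 = -3  yes
C2: 2u − 4t = 2(9) − 4(9) = -18  yes
C3: t = 9 is odd  yes
C4: u = 9 is not in {13, 7, 4, 12}  no
C5: 4s − 2u = 4(2) − 2(9) = -10, not -13  no
C6: q × s = 6 × 2 = 12, not 15  no

The assignment fails constraints 4, 5, and 6.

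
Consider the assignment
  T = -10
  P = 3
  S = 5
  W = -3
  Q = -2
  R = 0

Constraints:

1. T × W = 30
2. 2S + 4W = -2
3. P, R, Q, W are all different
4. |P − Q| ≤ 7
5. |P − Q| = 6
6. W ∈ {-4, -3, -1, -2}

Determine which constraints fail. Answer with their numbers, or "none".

1. T × W = -10 × (-3) = 30 — OK.
2. 2S + 4W = 2(5) + 4(-3) = -2 — OK.
3. values 3, 0, -2, -3 are pairwise distinct — OK.
4. |3 − (-2)| = 5; 5 ≤ 7 — OK.
5. |3 − (-2)| = 5, not 6 — violated.
6. W = -3 is in {-4, -3, -1, -2} — OK.

Constraint 5 is violated.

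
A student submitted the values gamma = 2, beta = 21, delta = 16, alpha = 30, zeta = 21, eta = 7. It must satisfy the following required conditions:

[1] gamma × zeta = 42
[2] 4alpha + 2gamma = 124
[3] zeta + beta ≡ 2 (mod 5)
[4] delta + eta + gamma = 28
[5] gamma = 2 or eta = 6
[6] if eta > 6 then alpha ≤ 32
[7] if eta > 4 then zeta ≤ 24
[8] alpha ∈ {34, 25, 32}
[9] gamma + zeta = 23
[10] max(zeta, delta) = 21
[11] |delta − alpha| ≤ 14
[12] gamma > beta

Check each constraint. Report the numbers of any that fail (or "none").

[1] gamma × zeta = 2 × 21 = 42 — satisfied.
[2] 4alpha + 2gamma = 4(30) + 2(2) = 124 — satisfied.
[3] zeta + beta = 42; 42 mod 5 = 2 — satisfied.
[4] delta + eta + gamma = 16 + 7 + 2 = 25, not 28 — violated.
[5] gamma = 2 = 2 (first disjunct) — satisfied.
[6] eta = 7 > 6, so we need alpha ≤ 32; alpha = 30 ≤ 32 — satisfied.
[7] eta = 7 > 4, so we need zeta ≤ 24; zeta = 21 ≤ 24 — satisfied.
[8] alpha = 30 is not in {34, 25, 32} — violated.
[9] gamma + zeta = 2 + 21 = 23 — satisfied.
[10] max(21, 16) = 21 — satisfied.
[11] |16 − 30| = 14; 14 ≤ 14 — satisfied.
[12] gamma = 2, beta = 21; 2 ≤ 21 (want >) — violated.

No — constraints 4, 8, 12 are not satisfied.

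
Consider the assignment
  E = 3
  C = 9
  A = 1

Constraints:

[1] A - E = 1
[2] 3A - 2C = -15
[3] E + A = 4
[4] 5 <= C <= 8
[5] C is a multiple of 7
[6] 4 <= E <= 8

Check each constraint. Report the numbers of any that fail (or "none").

[1] A - E = 1 - 3 = -2, not 1  ✗
[2] 3A - 2C = 3(1) - 2(9) = -15  ✓
[3] E + A = 3 + 1 = 4  ✓
[4] C = 9 is outside [5, 8]  ✗
[5] 9 = 7*1 + 2, so 7 does not divide 9  ✗
[6] E = 3 is outside [4, 8]  ✗

Constraints 1, 4, 5, 6 are violated.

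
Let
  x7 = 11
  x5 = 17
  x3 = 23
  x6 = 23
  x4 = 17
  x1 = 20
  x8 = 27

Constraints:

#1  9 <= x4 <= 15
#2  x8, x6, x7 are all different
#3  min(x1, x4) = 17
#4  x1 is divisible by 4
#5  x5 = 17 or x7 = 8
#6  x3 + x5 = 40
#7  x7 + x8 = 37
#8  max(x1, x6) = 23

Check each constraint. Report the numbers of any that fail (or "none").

The assignment fails constraints 1, 7.

#1 x4 = 17 is outside [9, 15] — does not hold.
#2 values 27, 23, 11 are pairwise distinct — holds.
#3 min(20, 17) = 17 — holds.
#4 20 / 4 = 5, so 4 divides 20 — holds.
#5 x5 = 17 = 17 (first disjunct) — holds.
#6 x3 + x5 = 23 + 17 = 40 — holds.
#7 x7 + x8 = 11 + 27 = 38, not 37 — does not hold.
#8 max(20, 23) = 23 — holds.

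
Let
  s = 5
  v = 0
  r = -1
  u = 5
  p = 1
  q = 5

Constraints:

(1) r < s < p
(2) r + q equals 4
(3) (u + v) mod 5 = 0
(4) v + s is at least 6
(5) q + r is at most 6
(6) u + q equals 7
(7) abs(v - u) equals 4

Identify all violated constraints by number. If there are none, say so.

Constraints 1, 4, 6, and 7 are violated.

(1) values -1, 5, 1; s = 5 is not < p = 1  FAIL
(2) r + q = -1 + 5 = 4  OK
(3) u + v = 5; 5 mod 5 = 0  OK
(4) v + s = 0 + 5 = 5; 5 < 6, bound 6 not met  FAIL
(5) q + r = 5 + (-1) = 4; 4 ≤ 6  OK
(6) u + q = 5 + 5 = 10, not 7  FAIL
(7) abs(0 - 5) = 5, not 4  FAIL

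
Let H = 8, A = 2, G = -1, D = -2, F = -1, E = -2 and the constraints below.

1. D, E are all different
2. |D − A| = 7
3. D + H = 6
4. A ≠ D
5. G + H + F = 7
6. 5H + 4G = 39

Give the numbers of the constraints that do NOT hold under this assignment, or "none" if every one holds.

The assignment fails constraints 1, 2, 5, 6.

1. D = E = -2, not all different — violated.
2. |-2 − 2| = 4, not 7 — violated.
3. D + H = -2 + 8 = 6 — OK.
4. A = 2, D = -2; distinct — OK.
5. G + H + F = -1 + 8 + (-1) = 6, not 7 — violated.
6. 5H + 4G = 5(8) + 4(-1) = 36, not 39 — violated.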